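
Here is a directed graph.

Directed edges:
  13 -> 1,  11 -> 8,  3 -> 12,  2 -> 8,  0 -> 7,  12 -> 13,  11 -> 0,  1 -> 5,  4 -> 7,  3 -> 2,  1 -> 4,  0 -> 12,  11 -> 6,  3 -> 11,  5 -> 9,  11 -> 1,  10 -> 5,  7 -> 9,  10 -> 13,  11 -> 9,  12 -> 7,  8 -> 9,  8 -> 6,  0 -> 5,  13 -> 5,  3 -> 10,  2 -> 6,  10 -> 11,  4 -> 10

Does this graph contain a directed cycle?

DFS with white/gray/black marking, starting from 2:
2 gray
  6 gray
  6 black
  8 gray
    9 gray
    9 black
    8→6: 6 black — skip
  8 black
2 black
0 gray
  7 gray
    7→9: 9 black — skip
  7 black
  5 gray
    5→9: 9 black — skip
  5 black
  12 gray
    12→7: 7 black — skip
    13 gray
      13→5: 5 black — skip
      1 gray
        4 gray
          10 gray
            10→5: 5 black — skip
            10→13: 13 is gray → back edge
Back edge found, so a cycle exists: 13 → 1 → 4 → 10 → 13.

Yes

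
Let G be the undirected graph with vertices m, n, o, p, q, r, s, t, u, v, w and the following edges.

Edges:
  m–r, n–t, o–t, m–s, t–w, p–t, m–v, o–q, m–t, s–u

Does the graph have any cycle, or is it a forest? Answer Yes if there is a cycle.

DFS, tracking each vertex's parent; an edge to a visited non-parent vertex closes a cycle.
Start from r:
visit r (parent –)
  visit m (parent r)
    m–r: parent, skip
    visit t (parent m)
      visit o (parent t)
        o–t: parent, skip
        visit q (parent o)
          q–o: parent, skip
      visit n (parent t)
        n–t: parent, skip
      t–m: parent, skip
      visit w (parent t)
        w–t: parent, skip
      visit p (parent t)
        p–t: parent, skip
    visit s (parent m)
      visit u (parent s)
        u–s: parent, skip
      s–m: parent, skip
    visit v (parent m)
      v–m: parent, skip
No non-parent visited neighbor found — the graph is a forest.

No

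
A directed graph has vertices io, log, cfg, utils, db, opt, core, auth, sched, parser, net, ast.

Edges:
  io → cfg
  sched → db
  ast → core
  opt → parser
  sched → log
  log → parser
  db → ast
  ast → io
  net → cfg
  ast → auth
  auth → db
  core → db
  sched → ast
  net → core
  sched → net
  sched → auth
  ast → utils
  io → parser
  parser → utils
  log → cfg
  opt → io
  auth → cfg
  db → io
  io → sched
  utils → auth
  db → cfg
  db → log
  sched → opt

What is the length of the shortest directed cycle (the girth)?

For each vertex v, BFS finds the shortest path from v back to v.
The shortest such closed walk is sched → opt → io → sched, length 3.

3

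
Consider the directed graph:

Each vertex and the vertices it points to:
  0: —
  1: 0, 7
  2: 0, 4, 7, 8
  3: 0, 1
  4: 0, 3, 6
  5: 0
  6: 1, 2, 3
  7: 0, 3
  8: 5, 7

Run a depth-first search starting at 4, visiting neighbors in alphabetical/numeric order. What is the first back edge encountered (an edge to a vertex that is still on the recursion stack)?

DFS from 4 (visiting neighbors in alphabetical/numeric order); mark gray on enter, black on exit:
4 gray
  0 gray
  0 black
  3 gray
    3→0: 0 black — skip
    1 gray
      1→0: 0 black — skip
      7 gray
        7→0: 0 black — skip
        7→3: 3 is gray → back edge
First back edge: 7 → 3.

7->3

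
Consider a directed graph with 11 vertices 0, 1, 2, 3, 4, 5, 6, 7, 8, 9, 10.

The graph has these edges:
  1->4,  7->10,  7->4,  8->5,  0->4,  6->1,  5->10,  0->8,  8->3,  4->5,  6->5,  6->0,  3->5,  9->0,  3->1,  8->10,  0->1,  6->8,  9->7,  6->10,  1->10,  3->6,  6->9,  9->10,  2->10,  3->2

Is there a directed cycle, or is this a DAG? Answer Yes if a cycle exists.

Yes

DFS with white/gray/black marking, starting from 3:
3 gray
  1 gray
    4 gray
      5 gray
        10 gray
        10 black
      5 black
    4 black
    1→10: 10 black — skip
  1 black
  3→5: 5 black — skip
  6 gray
    8 gray
      8→10: 10 black — skip
      8→3: 3 is gray → back edge
Back edge found, so a cycle exists: 3 → 6 → 8 → 3.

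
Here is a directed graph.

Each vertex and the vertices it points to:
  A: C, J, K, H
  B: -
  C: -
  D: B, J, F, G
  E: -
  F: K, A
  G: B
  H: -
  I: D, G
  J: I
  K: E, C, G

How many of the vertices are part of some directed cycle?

A vertex is on a directed cycle iff it belongs to a strongly connected component of size ≥ 2 (or has a self-loop).
The vertices on cycles are {A, D, F, I, J} — 5 in total.

5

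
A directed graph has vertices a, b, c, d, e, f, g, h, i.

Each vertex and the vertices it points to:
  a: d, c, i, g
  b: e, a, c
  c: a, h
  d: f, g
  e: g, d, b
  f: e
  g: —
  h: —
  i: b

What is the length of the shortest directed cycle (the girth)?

For each vertex v, BFS finds the shortest path from v back to v.
The shortest such closed walk is b → e → b, length 2.

2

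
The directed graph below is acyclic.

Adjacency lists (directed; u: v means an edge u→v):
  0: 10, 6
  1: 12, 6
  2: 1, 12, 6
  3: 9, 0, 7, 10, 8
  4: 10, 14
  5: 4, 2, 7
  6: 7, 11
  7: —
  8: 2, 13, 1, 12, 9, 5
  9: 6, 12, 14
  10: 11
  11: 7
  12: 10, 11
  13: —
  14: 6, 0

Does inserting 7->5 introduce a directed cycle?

Adding 7→5 creates a cycle iff 5 can already reach 7.
Path from 5: 5 → 7.
So 5 → … → 7 → 5 is a cycle.

Yes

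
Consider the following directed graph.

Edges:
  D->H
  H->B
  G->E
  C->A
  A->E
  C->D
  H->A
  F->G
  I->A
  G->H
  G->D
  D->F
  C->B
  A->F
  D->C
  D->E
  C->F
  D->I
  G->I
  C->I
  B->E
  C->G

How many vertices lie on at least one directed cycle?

7

A vertex is on a directed cycle iff it belongs to a strongly connected component of size ≥ 2 (or has a self-loop).
The vertices on cycles are {A, C, D, F, G, H, I} — 7 in total.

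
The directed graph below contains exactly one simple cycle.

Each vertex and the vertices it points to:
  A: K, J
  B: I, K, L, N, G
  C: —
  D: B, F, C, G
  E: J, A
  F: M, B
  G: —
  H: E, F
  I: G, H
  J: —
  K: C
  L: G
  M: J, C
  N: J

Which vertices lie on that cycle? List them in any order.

DFS with gray/black marking from F:
F gray
  M gray
    J gray
    J black
    C gray
    C black
  M black
  B gray
    I gray
      G gray
      G black
      H gray
        E gray
          E→J: J black — skip
          A gray
            K gray
              K→C: C black — skip
            K black
            A→J: J black — skip
          A black
        E black
        H→F: F is gray → back edge
Back edge closes the cycle F → B → I → H → F; its vertices are {B, F, H, I}.

B, F, H, I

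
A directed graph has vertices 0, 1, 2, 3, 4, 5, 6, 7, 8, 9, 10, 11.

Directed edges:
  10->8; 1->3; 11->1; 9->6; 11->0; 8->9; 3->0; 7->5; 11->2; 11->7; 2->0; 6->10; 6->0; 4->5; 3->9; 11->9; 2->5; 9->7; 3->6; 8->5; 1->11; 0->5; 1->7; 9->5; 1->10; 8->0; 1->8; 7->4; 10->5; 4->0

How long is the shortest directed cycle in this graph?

2

For each vertex v, BFS finds the shortest path from v back to v.
The shortest such closed walk is 11 → 1 → 11, length 2.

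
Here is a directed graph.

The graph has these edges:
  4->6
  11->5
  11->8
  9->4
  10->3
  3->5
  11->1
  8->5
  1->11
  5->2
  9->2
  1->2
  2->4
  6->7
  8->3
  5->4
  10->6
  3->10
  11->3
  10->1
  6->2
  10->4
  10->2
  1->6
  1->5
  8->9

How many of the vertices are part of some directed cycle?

A vertex is on a directed cycle iff it belongs to a strongly connected component of size ≥ 2 (or has a self-loop).
The vertices on cycles are {1, 2, 3, 4, 6, 8, 10, 11} — 8 in total.

8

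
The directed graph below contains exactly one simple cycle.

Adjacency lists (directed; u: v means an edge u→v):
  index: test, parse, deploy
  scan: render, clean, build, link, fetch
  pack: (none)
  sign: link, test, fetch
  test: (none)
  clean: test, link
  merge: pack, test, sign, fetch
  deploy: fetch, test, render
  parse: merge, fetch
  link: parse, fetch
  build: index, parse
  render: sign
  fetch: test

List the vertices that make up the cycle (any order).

link, sign, merge, parse

DFS with gray/black marking from link:
link gray
  parse gray
    merge gray
      pack gray
      pack black
      test gray
      test black
      sign gray
        sign→link: link is gray → back edge
Back edge closes the cycle link → parse → merge → sign → link; its vertices are {link, sign, merge, parse}.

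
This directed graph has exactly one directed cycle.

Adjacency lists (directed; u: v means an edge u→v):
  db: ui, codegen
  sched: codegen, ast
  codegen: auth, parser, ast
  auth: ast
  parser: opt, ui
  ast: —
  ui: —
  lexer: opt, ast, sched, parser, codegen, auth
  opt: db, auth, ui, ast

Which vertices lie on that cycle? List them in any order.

db, opt, parser, codegen

DFS with gray/black marking from parser:
parser gray
  opt gray
    db gray
      ui gray
      ui black
      codegen gray
        auth gray
          ast gray
          ast black
        auth black
        codegen→parser: parser is gray → back edge
Back edge closes the cycle parser → opt → db → codegen → parser; its vertices are {db, opt, parser, codegen}.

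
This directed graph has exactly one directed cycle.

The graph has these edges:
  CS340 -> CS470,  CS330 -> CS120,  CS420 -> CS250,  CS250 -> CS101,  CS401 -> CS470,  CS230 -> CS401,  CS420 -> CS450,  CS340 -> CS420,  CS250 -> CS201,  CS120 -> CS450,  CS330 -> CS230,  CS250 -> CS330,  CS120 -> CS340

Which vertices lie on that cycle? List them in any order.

DFS with gray/black marking from CS250:
CS250 gray
  CS101 gray
  CS101 black
  CS201 gray
  CS201 black
  CS330 gray
    CS120 gray
      CS340 gray
        CS420 gray
          CS420→CS250: CS250 is gray → back edge
Back edge closes the cycle CS250 → CS330 → CS120 → CS340 → CS420 → CS250; its vertices are {CS120, CS250, CS330, CS340, CS420}.

CS120, CS250, CS330, CS340, CS420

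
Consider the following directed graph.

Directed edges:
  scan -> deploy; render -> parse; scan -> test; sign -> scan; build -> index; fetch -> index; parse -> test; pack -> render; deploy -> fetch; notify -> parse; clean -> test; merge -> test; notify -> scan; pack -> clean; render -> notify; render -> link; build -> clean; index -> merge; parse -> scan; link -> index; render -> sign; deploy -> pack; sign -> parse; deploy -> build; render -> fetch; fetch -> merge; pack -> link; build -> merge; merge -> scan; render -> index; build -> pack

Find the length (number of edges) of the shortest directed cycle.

4

For each vertex v, BFS finds the shortest path from v back to v.
The shortest such closed walk is deploy → build → merge → scan → deploy, length 4.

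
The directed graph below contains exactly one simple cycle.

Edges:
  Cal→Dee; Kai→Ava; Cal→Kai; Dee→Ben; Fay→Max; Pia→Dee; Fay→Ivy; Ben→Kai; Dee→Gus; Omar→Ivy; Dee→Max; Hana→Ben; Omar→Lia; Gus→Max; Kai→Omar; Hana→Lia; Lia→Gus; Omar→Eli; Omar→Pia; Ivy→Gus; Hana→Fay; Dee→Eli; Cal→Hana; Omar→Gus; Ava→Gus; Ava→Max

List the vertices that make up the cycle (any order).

Ben, Dee, Kai, Pia, Omar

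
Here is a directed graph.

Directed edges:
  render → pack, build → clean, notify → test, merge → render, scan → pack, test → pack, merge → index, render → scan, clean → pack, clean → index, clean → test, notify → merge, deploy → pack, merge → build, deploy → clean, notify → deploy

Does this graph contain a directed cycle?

DFS with white/gray/black marking, starting from scan:
scan gray
  pack gray
  pack black
scan black
deploy gray
  deploy→pack: pack black — skip
  clean gray
    index gray
    index black
    test gray
      test→pack: pack black — skip
    test black
    clean→pack: pack black — skip
  clean black
deploy black
render gray
  render→scan: scan black — skip
  render→pack: pack black — skip
render black
notify gray
  merge gray
    merge→index: index black — skip
    build gray
      build→clean: clean black — skip
    build black
    merge→render: render black — skip
  merge black
  notify→deploy: deploy black — skip
  notify→test: test black — skip
notify black
Every edge goes to a white or black vertex — no back edge, so the graph is acyclic.

No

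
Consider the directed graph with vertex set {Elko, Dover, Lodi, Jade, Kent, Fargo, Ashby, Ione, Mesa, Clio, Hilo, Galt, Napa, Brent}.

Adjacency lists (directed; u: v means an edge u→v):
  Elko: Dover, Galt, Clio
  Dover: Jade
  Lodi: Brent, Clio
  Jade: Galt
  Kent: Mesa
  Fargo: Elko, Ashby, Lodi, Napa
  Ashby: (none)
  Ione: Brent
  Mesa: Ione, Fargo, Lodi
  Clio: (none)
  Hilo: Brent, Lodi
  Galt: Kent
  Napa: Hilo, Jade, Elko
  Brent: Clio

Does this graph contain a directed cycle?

Yes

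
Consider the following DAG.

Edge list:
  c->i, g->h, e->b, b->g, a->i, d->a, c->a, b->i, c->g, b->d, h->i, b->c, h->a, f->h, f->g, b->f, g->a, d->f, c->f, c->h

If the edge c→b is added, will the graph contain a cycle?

Adding c→b creates a cycle iff b can already reach c.
Path from b: b → c.
So b → … → c → b is a cycle.

Yes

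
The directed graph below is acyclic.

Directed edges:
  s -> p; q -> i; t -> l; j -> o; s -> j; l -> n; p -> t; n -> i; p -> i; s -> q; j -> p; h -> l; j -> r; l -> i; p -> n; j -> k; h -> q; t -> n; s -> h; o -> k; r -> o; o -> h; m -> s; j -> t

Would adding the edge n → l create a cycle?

Adding n→l creates a cycle iff l can already reach n.
Path from l: l → n.
So l → … → n → l is a cycle.

Yes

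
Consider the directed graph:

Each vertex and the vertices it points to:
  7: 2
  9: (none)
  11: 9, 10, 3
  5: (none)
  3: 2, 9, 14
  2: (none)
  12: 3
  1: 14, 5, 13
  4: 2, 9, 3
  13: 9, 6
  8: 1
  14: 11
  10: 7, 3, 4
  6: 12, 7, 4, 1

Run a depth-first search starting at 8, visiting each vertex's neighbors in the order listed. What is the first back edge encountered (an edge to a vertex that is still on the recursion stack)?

DFS from 8 (visiting each vertex's neighbors in the order listed); mark gray on enter, black on exit:
8 gray
  1 gray
    14 gray
      11 gray
        9 gray
        9 black
        10 gray
          7 gray
            2 gray
            2 black
          7 black
          3 gray
            3→2: 2 black — skip
            3→9: 9 black — skip
            3→14: 14 is gray → back edge
First back edge: 3 → 14.

3→14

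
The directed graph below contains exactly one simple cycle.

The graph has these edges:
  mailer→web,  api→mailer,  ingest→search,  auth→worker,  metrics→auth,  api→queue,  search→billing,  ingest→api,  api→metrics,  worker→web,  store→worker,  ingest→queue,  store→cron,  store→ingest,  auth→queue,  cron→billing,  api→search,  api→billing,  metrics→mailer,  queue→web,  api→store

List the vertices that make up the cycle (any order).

DFS with gray/black marking from api:
api gray
  store gray
    ingest gray
      ingest→api: api is gray → back edge
Back edge closes the cycle api → store → ingest → api; its vertices are {api, store, ingest}.

api, store, ingest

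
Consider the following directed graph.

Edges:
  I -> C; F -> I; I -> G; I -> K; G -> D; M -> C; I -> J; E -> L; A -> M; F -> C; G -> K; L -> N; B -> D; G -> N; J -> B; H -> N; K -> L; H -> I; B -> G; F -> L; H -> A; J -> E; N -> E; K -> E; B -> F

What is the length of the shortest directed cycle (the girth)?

3

For each vertex v, BFS finds the shortest path from v back to v.
The shortest such closed walk is N → E → L → N, length 3.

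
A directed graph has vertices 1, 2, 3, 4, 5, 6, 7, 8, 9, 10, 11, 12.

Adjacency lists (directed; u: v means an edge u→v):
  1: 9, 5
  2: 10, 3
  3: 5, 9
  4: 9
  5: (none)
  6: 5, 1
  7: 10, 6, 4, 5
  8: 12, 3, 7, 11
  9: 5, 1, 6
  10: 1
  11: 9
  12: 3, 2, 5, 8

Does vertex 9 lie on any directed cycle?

Yes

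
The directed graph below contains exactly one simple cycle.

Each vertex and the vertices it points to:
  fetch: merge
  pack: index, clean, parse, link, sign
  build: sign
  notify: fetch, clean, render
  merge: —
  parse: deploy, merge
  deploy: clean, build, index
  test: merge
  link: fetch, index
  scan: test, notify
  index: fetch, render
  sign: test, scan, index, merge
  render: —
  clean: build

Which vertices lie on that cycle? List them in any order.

DFS with gray/black marking from sign:
sign gray
  test gray
    merge gray
    merge black
  test black
  scan gray
    scan→test: test black — skip
    notify gray
      fetch gray
        fetch→merge: merge black — skip
      fetch black
      clean gray
        build gray
          build→sign: sign is gray → back edge
Back edge closes the cycle sign → scan → notify → clean → build → sign; its vertices are {scan, sign, build, clean, notify}.

scan, sign, build, clean, notify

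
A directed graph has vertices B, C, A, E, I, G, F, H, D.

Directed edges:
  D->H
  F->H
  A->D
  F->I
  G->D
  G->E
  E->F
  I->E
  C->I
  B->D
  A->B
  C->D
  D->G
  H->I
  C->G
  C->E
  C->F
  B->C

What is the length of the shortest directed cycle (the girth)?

For each vertex v, BFS finds the shortest path from v back to v.
The shortest such closed walk is D → G → D, length 2.

2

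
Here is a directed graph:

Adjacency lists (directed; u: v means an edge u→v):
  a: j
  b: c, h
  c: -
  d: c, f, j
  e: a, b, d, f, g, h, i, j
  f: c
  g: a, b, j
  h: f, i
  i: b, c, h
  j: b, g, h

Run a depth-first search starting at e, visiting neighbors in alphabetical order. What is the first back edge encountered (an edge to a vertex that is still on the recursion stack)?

i→b

DFS from e (visiting neighbors in alphabetical order); mark gray on enter, black on exit:
e gray
  a gray
    j gray
      b gray
        c gray
        c black
        h gray
          f gray
            f→c: c black — skip
          f black
          i gray
            i→b: b is gray → back edge
First back edge: i → b.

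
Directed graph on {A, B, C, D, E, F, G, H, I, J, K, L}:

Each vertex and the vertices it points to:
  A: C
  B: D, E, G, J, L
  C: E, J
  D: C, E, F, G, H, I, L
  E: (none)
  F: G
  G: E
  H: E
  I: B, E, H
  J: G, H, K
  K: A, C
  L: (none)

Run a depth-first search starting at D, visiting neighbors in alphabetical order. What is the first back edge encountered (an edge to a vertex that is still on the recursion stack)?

A->C

DFS from D (visiting neighbors in alphabetical order); mark gray on enter, black on exit:
D gray
  C gray
    E gray
    E black
    J gray
      G gray
        G→E: E black — skip
      G black
      H gray
        H→E: E black — skip
      H black
      K gray
        A gray
          A→C: C is gray → back edge
First back edge: A → C.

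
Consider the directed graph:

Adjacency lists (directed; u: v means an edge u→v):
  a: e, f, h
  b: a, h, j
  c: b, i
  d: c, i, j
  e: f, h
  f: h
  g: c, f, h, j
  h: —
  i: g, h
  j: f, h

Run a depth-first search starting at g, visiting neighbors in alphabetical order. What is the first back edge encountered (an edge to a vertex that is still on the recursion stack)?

DFS from g (visiting neighbors in alphabetical order); mark gray on enter, black on exit:
g gray
  c gray
    b gray
      a gray
        e gray
          f gray
            h gray
            h black
          f black
          e→h: h black — skip
        e black
        a→f: f black — skip
        a→h: h black — skip
      a black
      b→h: h black — skip
      j gray
        j→f: f black — skip
        j→h: h black — skip
      j black
    b black
    i gray
      i→g: g is gray → back edge
First back edge: i → g.

i->g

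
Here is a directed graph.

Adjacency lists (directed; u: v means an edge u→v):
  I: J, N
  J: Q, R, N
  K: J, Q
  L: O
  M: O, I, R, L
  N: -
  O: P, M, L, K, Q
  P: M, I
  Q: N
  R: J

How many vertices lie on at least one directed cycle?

6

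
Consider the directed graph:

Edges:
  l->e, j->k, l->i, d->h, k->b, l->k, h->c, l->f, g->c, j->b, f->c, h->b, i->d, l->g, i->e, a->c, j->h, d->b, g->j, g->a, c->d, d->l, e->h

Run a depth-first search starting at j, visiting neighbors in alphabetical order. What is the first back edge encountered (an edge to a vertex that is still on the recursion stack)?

DFS from j (visiting neighbors in alphabetical order); mark gray on enter, black on exit:
j gray
  b gray
  b black
  h gray
    h→b: b black — skip
    c gray
      d gray
        d→b: b black — skip
        d→h: h is gray → back edge
First back edge: d → h.

d->h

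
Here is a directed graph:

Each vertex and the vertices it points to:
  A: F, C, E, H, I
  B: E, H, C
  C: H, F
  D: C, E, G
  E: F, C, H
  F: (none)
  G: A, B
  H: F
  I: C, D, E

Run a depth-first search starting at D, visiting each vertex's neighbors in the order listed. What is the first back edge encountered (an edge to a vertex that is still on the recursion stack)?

I→D

DFS from D (visiting each vertex's neighbors in the order listed); mark gray on enter, black on exit:
D gray
  C gray
    H gray
      F gray
      F black
    H black
    C→F: F black — skip
  C black
  E gray
    E→F: F black — skip
    E→C: C black — skip
    E→H: H black — skip
  E black
  G gray
    A gray
      A→F: F black — skip
      A→C: C black — skip
      A→E: E black — skip
      A→H: H black — skip
      I gray
        I→C: C black — skip
        I→D: D is gray → back edge
First back edge: I → D.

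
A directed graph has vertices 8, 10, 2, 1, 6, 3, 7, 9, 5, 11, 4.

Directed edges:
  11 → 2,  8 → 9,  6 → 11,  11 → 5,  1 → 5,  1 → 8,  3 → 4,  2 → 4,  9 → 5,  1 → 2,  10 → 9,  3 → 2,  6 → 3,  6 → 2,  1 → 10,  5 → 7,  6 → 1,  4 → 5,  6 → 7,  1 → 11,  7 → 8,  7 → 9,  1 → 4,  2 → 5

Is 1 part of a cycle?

1 lies on a cycle iff there is a path from 1 back to itself.
Exploring from 1, it never reaches itself; equivalently, its strongly connected component is a singleton.

No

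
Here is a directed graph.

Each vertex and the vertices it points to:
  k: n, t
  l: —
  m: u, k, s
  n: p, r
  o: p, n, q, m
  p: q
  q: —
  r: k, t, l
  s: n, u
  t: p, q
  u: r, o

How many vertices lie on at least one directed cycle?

7

A vertex is on a directed cycle iff it belongs to a strongly connected component of size ≥ 2 (or has a self-loop).
The vertices on cycles are {k, m, n, o, r, s, u} — 7 in total.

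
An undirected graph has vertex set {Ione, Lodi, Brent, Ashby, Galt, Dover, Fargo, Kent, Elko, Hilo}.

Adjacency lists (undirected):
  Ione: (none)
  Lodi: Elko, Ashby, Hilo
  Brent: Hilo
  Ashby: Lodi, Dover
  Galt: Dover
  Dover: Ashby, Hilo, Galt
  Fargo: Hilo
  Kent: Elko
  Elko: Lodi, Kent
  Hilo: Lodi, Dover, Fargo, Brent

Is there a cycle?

Yes

DFS, tracking each vertex's parent; an edge to a visited non-parent vertex closes a cycle.
Start from Galt:
visit Galt (parent –)
  visit Dover (parent Galt)
    visit Ashby (parent Dover)
      visit Lodi (parent Ashby)
        visit Elko (parent Lodi)
          Elko–Lodi: parent, skip
          visit Kent (parent Elko)
            Kent–Elko: parent, skip
        Lodi–Ashby: parent, skip
        visit Hilo (parent Lodi)
          Hilo–Lodi: parent, skip
          Hilo–Dover: Dover visited and ≠ parent → cycle
Cycle: Dover – Ashby – Lodi – Hilo – Dover.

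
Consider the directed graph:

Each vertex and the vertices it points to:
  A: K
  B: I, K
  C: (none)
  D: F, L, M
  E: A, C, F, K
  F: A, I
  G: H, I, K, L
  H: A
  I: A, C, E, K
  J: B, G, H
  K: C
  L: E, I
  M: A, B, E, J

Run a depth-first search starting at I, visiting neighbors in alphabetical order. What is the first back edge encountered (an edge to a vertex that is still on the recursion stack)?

F->I

DFS from I (visiting neighbors in alphabetical order); mark gray on enter, black on exit:
I gray
  A gray
    K gray
      C gray
      C black
    K black
  A black
  I→C: C black — skip
  E gray
    E→A: A black — skip
    E→C: C black — skip
    F gray
      F→A: A black — skip
      F→I: I is gray → back edge
First back edge: F → I.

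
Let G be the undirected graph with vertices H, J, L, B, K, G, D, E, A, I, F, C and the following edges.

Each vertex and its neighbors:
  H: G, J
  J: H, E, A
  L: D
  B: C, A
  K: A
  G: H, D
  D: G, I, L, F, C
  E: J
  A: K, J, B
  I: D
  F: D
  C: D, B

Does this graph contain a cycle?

DFS, tracking each vertex's parent; an edge to a visited non-parent vertex closes a cycle.
Start from E:
visit E (parent –)
  visit J (parent E)
    visit H (parent J)
      visit G (parent H)
        G–H: parent, skip
        visit D (parent G)
          D–G: parent, skip
          visit I (parent D)
            I–D: parent, skip
          visit L (parent D)
            L–D: parent, skip
          visit F (parent D)
            F–D: parent, skip
          visit C (parent D)
            C–D: parent, skip
            visit B (parent C)
              B–C: parent, skip
              visit A (parent B)
                visit K (parent A)
                  K–A: parent, skip
                A–J: J visited and ≠ parent → cycle
Cycle: J – H – G – D – C – B – A – J.

Yes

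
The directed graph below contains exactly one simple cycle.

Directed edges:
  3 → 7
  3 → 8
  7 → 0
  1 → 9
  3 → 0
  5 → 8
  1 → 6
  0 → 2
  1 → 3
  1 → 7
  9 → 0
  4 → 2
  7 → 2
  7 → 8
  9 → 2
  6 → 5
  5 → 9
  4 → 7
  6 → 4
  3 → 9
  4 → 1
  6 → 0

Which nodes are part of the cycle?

DFS with gray/black marking from 6:
6 gray
  5 gray
    8 gray
    8 black
    9 gray
      2 gray
      2 black
      0 gray
        0→2: 2 black — skip
      0 black
    9 black
  5 black
  6→0: 0 black — skip
  4 gray
    4→2: 2 black — skip
    7 gray
      7→0: 0 black — skip
      7→2: 2 black — skip
      7→8: 8 black — skip
    7 black
    1 gray
      1→9: 9 black — skip
      1→6: 6 is gray → back edge
Back edge closes the cycle 6 → 4 → 1 → 6; its vertices are {1, 4, 6}.

1, 4, 6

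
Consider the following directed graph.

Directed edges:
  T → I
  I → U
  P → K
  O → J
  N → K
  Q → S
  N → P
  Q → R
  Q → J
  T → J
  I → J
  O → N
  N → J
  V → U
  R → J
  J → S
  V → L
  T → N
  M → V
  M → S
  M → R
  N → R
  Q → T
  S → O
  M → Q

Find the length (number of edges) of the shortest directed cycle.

For each vertex v, BFS finds the shortest path from v back to v.
The shortest such closed walk is S → O → J → S, length 3.

3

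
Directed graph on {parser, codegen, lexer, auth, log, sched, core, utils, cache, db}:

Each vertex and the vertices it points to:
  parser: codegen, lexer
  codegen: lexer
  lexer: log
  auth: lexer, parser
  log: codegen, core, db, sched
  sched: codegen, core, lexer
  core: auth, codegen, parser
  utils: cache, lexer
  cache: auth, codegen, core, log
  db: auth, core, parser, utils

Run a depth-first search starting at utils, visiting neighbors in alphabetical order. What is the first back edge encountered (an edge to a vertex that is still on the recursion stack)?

DFS from utils (visiting neighbors in alphabetical order); mark gray on enter, black on exit:
utils gray
  cache gray
    auth gray
      lexer gray
        log gray
          codegen gray
            codegen→lexer: lexer is gray → back edge
First back edge: codegen → lexer.

codegen→lexer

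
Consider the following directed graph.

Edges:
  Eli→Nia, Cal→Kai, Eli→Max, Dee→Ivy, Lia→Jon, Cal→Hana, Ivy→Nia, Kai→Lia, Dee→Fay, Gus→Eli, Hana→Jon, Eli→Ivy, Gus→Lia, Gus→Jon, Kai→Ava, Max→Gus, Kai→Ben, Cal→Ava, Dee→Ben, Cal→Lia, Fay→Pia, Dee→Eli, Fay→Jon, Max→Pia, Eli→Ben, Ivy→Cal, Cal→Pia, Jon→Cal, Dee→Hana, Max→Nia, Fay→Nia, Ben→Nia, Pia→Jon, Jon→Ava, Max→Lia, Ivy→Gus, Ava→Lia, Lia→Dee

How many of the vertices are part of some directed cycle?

13

A vertex is on a directed cycle iff it belongs to a strongly connected component of size ≥ 2 (or has a self-loop).
The vertices on cycles are {Ava, Cal, Dee, Eli, Fay, Gus, Ivy, Jon, Kai, Lia, Max, Pia, Hana} — 13 in total.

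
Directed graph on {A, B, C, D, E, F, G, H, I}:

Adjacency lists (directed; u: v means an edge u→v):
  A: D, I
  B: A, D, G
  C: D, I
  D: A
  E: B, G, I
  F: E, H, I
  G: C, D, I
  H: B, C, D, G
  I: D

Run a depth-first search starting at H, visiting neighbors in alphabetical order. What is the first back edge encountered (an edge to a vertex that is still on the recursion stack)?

DFS from H (visiting neighbors in alphabetical order); mark gray on enter, black on exit:
H gray
  B gray
    A gray
      D gray
        D→A: A is gray → back edge
First back edge: D → A.

D->A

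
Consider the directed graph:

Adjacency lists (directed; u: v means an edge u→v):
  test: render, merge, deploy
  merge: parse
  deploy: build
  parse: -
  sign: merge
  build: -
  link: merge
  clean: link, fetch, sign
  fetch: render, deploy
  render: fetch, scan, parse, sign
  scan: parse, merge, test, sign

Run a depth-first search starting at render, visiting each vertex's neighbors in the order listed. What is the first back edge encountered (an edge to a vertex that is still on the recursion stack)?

fetch→render

DFS from render (visiting each vertex's neighbors in the order listed); mark gray on enter, black on exit:
render gray
  fetch gray
    fetch→render: render is gray → back edge
First back edge: fetch → render.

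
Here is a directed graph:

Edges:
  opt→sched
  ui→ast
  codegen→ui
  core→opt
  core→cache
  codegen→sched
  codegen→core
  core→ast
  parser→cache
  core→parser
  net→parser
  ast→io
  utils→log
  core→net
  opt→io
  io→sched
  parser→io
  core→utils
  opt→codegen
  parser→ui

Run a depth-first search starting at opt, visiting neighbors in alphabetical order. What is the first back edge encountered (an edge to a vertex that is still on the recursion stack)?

core->opt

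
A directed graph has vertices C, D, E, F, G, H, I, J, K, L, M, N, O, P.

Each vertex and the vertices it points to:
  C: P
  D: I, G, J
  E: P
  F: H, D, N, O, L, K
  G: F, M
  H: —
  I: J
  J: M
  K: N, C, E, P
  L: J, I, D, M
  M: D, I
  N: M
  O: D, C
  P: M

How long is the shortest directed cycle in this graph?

3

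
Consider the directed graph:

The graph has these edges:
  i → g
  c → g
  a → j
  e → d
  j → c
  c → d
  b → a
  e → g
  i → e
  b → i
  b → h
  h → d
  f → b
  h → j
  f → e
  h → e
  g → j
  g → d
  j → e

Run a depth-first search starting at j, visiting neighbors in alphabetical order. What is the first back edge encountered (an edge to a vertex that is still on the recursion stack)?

g->j

DFS from j (visiting neighbors in alphabetical order); mark gray on enter, black on exit:
j gray
  c gray
    d gray
    d black
    g gray
      g→d: d black — skip
      g→j: j is gray → back edge
First back edge: g → j.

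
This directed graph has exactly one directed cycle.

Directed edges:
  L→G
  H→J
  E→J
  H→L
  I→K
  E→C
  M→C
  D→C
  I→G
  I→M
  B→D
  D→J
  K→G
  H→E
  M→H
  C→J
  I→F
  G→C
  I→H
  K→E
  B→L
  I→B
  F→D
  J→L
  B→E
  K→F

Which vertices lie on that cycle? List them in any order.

DFS with gray/black marking from G:
G gray
  C gray
    J gray
      L gray
        L→G: G is gray → back edge
Back edge closes the cycle G → C → J → L → G; its vertices are {C, G, J, L}.

C, G, J, L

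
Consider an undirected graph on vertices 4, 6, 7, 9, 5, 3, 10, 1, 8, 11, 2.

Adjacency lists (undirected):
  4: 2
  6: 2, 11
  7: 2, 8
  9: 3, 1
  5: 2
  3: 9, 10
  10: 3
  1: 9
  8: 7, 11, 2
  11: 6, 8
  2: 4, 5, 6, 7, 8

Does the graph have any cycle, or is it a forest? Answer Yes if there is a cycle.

Yes

DFS, tracking each vertex's parent; an edge to a visited non-parent vertex closes a cycle.
Start from 10:
visit 10 (parent –)
  visit 3 (parent 10)
    visit 9 (parent 3)
      9–3: parent, skip
      visit 1 (parent 9)
        1–9: parent, skip
    3–10: parent, skip
visit 4 (parent –)
  visit 2 (parent 4)
    2–4: parent, skip
    visit 5 (parent 2)
      5–2: parent, skip
    visit 6 (parent 2)
      6–2: parent, skip
      visit 11 (parent 6)
        11–6: parent, skip
        visit 8 (parent 11)
          visit 7 (parent 8)
            7–2: 2 visited and ≠ parent → cycle
Cycle: 2 – 6 – 11 – 8 – 7 – 2.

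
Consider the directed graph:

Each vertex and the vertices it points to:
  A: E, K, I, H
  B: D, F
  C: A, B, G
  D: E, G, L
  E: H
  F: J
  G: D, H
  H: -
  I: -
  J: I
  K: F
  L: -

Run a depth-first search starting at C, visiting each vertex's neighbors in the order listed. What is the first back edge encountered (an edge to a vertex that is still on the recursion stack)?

G->D

DFS from C (visiting each vertex's neighbors in the order listed); mark gray on enter, black on exit:
C gray
  A gray
    E gray
      H gray
      H black
    E black
    K gray
      F gray
        J gray
          I gray
          I black
        J black
      F black
    K black
    A→I: I black — skip
    A→H: H black — skip
  A black
  B gray
    D gray
      D→E: E black — skip
      G gray
        G→D: D is gray → back edge
First back edge: G → D.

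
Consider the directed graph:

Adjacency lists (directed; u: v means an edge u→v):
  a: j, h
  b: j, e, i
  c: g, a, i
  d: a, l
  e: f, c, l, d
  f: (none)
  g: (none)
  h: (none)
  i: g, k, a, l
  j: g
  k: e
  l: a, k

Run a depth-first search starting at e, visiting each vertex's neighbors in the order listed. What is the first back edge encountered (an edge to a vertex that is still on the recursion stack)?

k->e

DFS from e (visiting each vertex's neighbors in the order listed); mark gray on enter, black on exit:
e gray
  f gray
  f black
  c gray
    g gray
    g black
    a gray
      j gray
        j→g: g black — skip
      j black
      h gray
      h black
    a black
    i gray
      i→g: g black — skip
      k gray
        k→e: e is gray → back edge
First back edge: k → e.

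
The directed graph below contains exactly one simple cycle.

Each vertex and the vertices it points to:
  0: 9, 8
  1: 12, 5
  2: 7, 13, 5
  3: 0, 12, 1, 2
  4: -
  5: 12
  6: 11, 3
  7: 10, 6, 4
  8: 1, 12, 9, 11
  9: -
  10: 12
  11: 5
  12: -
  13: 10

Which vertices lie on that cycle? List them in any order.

DFS with gray/black marking from 6:
6 gray
  11 gray
    5 gray
      12 gray
      12 black
    5 black
  11 black
  3 gray
    0 gray
      9 gray
      9 black
      8 gray
        1 gray
          1→12: 12 black — skip
          1→5: 5 black — skip
        1 black
        8→12: 12 black — skip
        8→9: 9 black — skip
        8→11: 11 black — skip
      8 black
    0 black
    3→12: 12 black — skip
    3→1: 1 black — skip
    2 gray
      7 gray
        10 gray
          10→12: 12 black — skip
        10 black
        7→6: 6 is gray → back edge
Back edge closes the cycle 6 → 3 → 2 → 7 → 6; its vertices are {2, 3, 6, 7}.

2, 3, 6, 7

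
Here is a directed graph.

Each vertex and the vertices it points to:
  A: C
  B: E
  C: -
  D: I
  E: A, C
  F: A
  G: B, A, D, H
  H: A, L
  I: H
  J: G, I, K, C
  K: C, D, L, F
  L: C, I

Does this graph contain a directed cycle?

DFS with white/gray/black marking, starting from G:
G gray
  B gray
    E gray
      A gray
        C gray
        C black
      A black
      E→C: C black — skip
    E black
  B black
  G→A: A black — skip
  D gray
    I gray
      H gray
        H→A: A black — skip
        L gray
          L→C: C black — skip
          L→I: I is gray → back edge
Back edge found, so a cycle exists: I → H → L → I.

Yes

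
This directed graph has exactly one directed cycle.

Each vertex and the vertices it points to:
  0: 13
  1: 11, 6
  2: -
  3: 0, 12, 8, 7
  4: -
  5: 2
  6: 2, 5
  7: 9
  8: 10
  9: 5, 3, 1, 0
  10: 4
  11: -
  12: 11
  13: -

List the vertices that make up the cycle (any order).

DFS with gray/black marking from 3:
3 gray
  0 gray
    13 gray
    13 black
  0 black
  12 gray
    11 gray
    11 black
  12 black
  8 gray
    10 gray
      4 gray
      4 black
    10 black
  8 black
  7 gray
    9 gray
      5 gray
        2 gray
        2 black
      5 black
      9→3: 3 is gray → back edge
Back edge closes the cycle 3 → 7 → 9 → 3; its vertices are {3, 7, 9}.

3, 7, 9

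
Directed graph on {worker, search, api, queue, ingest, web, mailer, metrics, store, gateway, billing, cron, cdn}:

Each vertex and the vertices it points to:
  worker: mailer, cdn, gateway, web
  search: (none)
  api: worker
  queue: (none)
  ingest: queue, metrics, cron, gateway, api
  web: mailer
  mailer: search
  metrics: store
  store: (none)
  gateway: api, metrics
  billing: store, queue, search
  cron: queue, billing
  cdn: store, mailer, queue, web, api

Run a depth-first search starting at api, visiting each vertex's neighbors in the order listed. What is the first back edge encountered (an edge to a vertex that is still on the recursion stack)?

DFS from api (visiting each vertex's neighbors in the order listed); mark gray on enter, black on exit:
api gray
  worker gray
    mailer gray
      search gray
      search black
    mailer black
    cdn gray
      store gray
      store black
      cdn→mailer: mailer black — skip
      queue gray
      queue black
      web gray
        web→mailer: mailer black — skip
      web black
      cdn→api: api is gray → back edge
First back edge: cdn → api.

cdn->api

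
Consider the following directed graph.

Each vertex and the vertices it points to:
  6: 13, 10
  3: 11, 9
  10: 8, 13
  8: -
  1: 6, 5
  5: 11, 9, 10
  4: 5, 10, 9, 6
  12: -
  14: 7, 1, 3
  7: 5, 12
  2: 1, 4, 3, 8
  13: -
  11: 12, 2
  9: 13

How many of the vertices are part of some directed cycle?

A vertex is on a directed cycle iff it belongs to a strongly connected component of size ≥ 2 (or has a self-loop).
The vertices on cycles are {1, 2, 3, 4, 5, 11} — 6 in total.

6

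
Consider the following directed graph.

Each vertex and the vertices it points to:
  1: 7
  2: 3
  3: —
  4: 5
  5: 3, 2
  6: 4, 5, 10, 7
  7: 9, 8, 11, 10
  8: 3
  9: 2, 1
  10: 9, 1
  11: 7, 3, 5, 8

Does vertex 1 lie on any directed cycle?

Yes

1 is on a cycle iff 1 can reach itself via ≥1 edge.
1 → 7 → 9 → 1 — yes.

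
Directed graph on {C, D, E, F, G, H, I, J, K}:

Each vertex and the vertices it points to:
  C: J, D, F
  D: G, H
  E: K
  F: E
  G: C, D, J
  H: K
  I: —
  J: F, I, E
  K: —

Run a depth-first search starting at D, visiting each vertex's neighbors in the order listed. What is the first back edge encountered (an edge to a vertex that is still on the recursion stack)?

C->D

DFS from D (visiting each vertex's neighbors in the order listed); mark gray on enter, black on exit:
D gray
  G gray
    C gray
      J gray
        F gray
          E gray
            K gray
            K black
          E black
        F black
        I gray
        I black
        J→E: E black — skip
      J black
      C→D: D is gray → back edge
First back edge: C → D.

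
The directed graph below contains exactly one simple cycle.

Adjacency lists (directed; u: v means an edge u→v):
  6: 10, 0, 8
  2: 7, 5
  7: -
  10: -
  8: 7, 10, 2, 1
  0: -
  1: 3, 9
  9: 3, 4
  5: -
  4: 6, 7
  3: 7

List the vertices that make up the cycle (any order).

DFS with gray/black marking from 6:
6 gray
  10 gray
  10 black
  0 gray
  0 black
  8 gray
    7 gray
    7 black
    8→10: 10 black — skip
    2 gray
      2→7: 7 black — skip
      5 gray
      5 black
    2 black
    1 gray
      3 gray
        3→7: 7 black — skip
      3 black
      9 gray
        9→3: 3 black — skip
        4 gray
          4→6: 6 is gray → back edge
Back edge closes the cycle 6 → 8 → 1 → 9 → 4 → 6; its vertices are {1, 4, 6, 8, 9}.

1, 4, 6, 8, 9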